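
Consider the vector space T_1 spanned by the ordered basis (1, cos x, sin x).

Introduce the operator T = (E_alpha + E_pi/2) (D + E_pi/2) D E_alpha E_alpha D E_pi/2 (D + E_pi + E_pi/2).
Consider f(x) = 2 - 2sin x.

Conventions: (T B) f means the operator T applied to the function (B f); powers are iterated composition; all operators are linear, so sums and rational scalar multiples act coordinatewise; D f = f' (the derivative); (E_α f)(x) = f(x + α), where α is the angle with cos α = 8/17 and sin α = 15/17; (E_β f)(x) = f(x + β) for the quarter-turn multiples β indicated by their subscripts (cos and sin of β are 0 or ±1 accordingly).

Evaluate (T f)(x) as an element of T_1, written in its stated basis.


D f = -2cos x
E_pi f = 2 + 2sin x
E_pi/2 f = 2 - 2cos x
(D + E_pi + E_pi/2) f = 4 - 4cos x + 2sin x
E_pi/2 (D + E_pi + E_pi/2) f = 4 + 2cos x + 4sin x
D E_pi/2 (D + E_pi + E_pi/2) f = 4cos x - 2sin x
E_alpha (D E_pi/2 (D + E_pi + E_pi/2)) f = (2/17)cos x - (76/17)sin x
E_alpha E_alpha (D E_pi/2 (D + E_pi + E_pi/2)) f = -(1124/289)cos x - (638/289)sin x
D E_alpha E_alpha (D E_pi/2 (D + E_pi + E_pi/2)) f = -(638/289)cos x + (1124/289)sin x
D (D E_alpha E_alpha) (D E_pi/2 (D + E_pi + E_pi/2)) f = (1124/289)cos x + (638/289)sin x
E_pi/2 (D E_alpha E_alpha) (D E_pi/2 (D + E_pi + E_pi/2)) f = (1124/289)cos x + (638/289)sin x
(D + E_pi/2) (D E_alpha E_alpha) (D E_pi/2 (D + E_pi + E_pi/2)) f = (2248/289)cos x + (1276/289)sin x
E_alpha (D + E_pi/2) (D E_alpha E_alpha) (D E_pi/2 (D + E_pi + E_pi/2)) f = (37124/4913)cos x - (23512/4913)sin x
E_pi/2 (D + E_pi/2) (D E_alpha E_alpha) (D E_pi/2 (D + E_pi + E_pi/2)) f = (1276/289)cos x - (2248/289)sin x
(E_alpha + E_pi/2) (D + E_pi/2) (D E_alpha E_alpha) (D E_pi/2 (D + E_pi + E_pi/2)) f = (58816/4913)cos x - (61728/4913)sin x

g(x) = (58816/4913)cos x - (61728/4913)sin x


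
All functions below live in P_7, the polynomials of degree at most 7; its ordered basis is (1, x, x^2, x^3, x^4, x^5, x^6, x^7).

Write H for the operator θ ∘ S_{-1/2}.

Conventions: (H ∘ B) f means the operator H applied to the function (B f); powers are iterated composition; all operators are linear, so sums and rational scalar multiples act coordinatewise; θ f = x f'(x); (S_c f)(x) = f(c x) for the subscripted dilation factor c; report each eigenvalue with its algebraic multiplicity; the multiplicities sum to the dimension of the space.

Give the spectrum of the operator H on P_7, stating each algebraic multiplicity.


image of 1: 0
image of x: -(1/2)x
image of x^2: (1/2)x^2
image of x^3: -(3/8)x^3
image of x^4: (1/4)x^4
image of x^5: -(5/32)x^5
image of x^6: (3/32)x^6
image of x^7: -(7/128)x^7
the matrix is upper triangular; its diagonal is (0, -1/2, 1/2, -3/8, 1/4, -5/32, 3/32, -7/128)
for a triangular matrix the eigenvalues are the diagonal entries, with algebraic multiplicity their repetition count

λ = -1/2 (multiplicity 1), λ = -3/8 (multiplicity 1), λ = -5/32 (multiplicity 1), λ = -7/128 (multiplicity 1), λ = 0 (multiplicity 1), λ = 3/32 (multiplicity 1), λ = 1/4 (multiplicity 1), λ = 1/2 (multiplicity 1)


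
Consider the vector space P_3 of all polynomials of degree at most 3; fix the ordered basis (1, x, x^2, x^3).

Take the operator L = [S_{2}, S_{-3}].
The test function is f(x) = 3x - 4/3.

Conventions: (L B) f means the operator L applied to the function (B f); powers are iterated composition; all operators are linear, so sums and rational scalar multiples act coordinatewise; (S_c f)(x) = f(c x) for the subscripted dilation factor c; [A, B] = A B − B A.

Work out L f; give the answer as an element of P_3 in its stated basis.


S_{-3} f = -9x - 4/3
S_{2} S_{-3} f = -18x - 4/3
S_{2} f = 6x - 4/3
S_{-3} S_{2} f = -18x - 4/3
[S_{2}, S_{-3}] f = 0

the image equals g(x) = 0


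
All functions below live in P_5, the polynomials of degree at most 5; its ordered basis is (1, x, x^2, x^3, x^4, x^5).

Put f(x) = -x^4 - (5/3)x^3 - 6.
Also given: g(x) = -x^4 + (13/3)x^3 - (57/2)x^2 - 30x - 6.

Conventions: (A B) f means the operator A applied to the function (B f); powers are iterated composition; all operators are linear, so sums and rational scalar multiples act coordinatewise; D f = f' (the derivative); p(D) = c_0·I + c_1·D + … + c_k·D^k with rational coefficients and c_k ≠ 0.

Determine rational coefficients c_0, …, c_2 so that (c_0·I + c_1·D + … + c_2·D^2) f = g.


c_0 = 1, c_1 = -3/2, c_2 = 3

D^0 f = -x^4 - (5/3)x^3 - 6
D^1 f = -4x^3 - 5x^2
D^2 f = -12x^2 - 10x
matching coefficients of g against c_0 f + c_1 Df + … from the top degree down determines the c_i
solution: c_0 = 1, c_1 = -3/2, c_2 = 3


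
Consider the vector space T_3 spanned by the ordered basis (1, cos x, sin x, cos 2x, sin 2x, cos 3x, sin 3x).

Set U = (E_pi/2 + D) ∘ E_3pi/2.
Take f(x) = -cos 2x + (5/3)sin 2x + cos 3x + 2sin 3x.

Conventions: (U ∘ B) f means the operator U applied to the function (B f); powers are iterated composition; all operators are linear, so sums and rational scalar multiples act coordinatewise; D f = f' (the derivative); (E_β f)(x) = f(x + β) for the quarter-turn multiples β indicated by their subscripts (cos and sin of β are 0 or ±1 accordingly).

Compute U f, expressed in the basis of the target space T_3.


g(x) = -(13/3)cos 2x - (1/3)sin 2x - 2cos 3x - 4sin 3x

E_3pi/2 f = cos 2x - (5/3)sin 2x + 2cos 3x - sin 3x
E_pi/2 E_3pi/2 f = -cos 2x + (5/3)sin 2x + cos 3x + 2sin 3x
D E_3pi/2 f = -(10/3)cos 2x - 2sin 2x - 3cos 3x - 6sin 3x
(E_pi/2 + D) E_3pi/2 f = -(13/3)cos 2x - (1/3)sin 2x - 2cos 3x - 4sin 3x


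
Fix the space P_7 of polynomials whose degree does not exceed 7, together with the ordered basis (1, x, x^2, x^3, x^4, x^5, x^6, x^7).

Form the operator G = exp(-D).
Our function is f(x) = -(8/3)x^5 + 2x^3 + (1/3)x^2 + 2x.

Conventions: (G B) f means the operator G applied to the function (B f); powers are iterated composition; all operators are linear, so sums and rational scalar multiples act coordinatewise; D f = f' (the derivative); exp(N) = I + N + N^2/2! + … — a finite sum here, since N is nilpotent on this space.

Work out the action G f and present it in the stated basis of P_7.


g(x) = -(8/3)x^5 + (40/3)x^4 - (74/3)x^3 + 21x^2 - 6x - 1

order-1 term: (40/3)x^4 - 6x^2 - (2/3)x - 2
order-2 term: -(80/3)x^3 + 6x + 1/3
order-3 term: (80/3)x^2 - 2
order-4 term: -(40/3)x
order-5 term: 8/3
the series for exp(-D) f terminates at order 5
exp(-D) f = -(8/3)x^5 + (40/3)x^4 - (74/3)x^3 + 21x^2 - 6x - 1


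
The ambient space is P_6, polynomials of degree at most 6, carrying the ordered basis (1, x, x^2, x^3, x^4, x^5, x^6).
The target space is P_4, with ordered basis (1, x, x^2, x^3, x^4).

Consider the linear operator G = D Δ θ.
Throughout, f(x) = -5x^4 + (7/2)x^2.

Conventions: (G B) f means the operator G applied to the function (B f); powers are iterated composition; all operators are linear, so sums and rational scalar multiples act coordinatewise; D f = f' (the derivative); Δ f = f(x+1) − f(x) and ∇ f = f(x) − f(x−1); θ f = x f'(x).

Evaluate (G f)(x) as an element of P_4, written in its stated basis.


the image equals g(x) = -240x^2 - 240x - 66

θ f = -20x^4 + 7x^2
Δ θ f = -80x^3 - 120x^2 - 66x - 13
D Δ θ f = -240x^2 - 240x - 66


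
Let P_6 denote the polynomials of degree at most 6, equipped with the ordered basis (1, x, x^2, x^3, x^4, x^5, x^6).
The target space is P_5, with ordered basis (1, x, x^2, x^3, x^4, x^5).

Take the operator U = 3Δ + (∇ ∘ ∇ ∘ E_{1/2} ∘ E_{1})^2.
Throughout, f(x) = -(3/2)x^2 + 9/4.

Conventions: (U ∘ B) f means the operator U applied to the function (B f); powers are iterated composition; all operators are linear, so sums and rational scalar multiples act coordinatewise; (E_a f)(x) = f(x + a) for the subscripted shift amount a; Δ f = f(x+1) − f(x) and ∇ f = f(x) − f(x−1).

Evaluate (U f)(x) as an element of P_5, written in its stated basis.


the result is g(x) = -9x - 9/2

Δ f = -3x - 3/2
(3Δ) f = -9x - 9/2
E_{1} f = -(3/2)x^2 - 3x + 3/4
E_{1/2} E_{1} f = -(3/2)x^2 - (9/2)x - 9/8
∇ E_{1/2} E_{1} f = -3x - 3
∇ ∇ E_{1/2} E_{1} f = -3
E_{1} (∇ ∘ ∇ ∘ E_{1/2} ∘ E_{1}) f = -3
E_{1/2} E_{1} (∇ ∘ ∇ ∘ E_{1/2} ∘ E_{1}) f = -3
∇ E_{1/2} E_{1} (∇ ∘ ∇ ∘ E_{1/2} ∘ E_{1}) f = 0
∇ ∇ E_{1/2} E_{1} (∇ ∘ ∇ ∘ E_{1/2} ∘ E_{1}) f = 0
(3Δ + (∇ ∘ ∇ ∘ E_{1/2} ∘ E_{1})^2) f = -9x - 9/2


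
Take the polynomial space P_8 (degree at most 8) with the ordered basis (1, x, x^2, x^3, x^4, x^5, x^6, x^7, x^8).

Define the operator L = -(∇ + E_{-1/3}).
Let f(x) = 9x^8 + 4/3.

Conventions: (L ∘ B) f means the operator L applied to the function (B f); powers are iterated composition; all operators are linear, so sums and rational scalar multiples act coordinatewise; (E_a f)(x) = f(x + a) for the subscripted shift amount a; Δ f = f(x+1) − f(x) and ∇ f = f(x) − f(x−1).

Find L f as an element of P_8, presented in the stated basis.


∇ f = 72x^7 - 252x^6 + 504x^5 - 630x^4 + 504x^3 - 252x^2 + 72x - 9
E_{-1/3} f = 9x^8 - 24x^7 + 28x^6 - (56/3)x^5 + (70/9)x^4 - (56/27)x^3 + (28/81)x^2 - (8/243)x + 973/729
(∇ + E_{-1/3}) f = 9x^8 + 48x^7 - 224x^6 + (1456/3)x^5 - (5600/9)x^4 + (13552/27)x^3 - (20384/81)x^2 + (17488/243)x - 5588/729
(-(∇ + E_{-1/3})) f = -9x^8 - 48x^7 + 224x^6 - (1456/3)x^5 + (5600/9)x^4 - (13552/27)x^3 + (20384/81)x^2 - (17488/243)x + 5588/729

the image equals g(x) = -9x^8 - 48x^7 + 224x^6 - (1456/3)x^5 + (5600/9)x^4 - (13552/27)x^3 + (20384/81)x^2 - (17488/243)x + 5588/729


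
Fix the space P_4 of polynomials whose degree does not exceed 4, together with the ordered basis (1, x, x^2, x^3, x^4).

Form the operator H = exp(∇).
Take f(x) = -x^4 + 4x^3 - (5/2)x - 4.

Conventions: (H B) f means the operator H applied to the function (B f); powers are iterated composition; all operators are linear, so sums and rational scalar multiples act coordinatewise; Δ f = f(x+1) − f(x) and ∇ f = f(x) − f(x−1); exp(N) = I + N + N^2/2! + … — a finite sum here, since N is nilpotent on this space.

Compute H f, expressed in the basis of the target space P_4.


order-1 term: -4x^3 + 18x^2 - 16x + 5/2
order-2 term: -6x^2 + 24x - 19
order-3 term: -4x + 10
order-4 term: -1
the series for exp(∇) f terminates at order 4
exp(∇) f = -x^4 + 12x^2 + (3/2)x - 23/2

g(x) = -x^4 + 12x^2 + (3/2)x - 23/2


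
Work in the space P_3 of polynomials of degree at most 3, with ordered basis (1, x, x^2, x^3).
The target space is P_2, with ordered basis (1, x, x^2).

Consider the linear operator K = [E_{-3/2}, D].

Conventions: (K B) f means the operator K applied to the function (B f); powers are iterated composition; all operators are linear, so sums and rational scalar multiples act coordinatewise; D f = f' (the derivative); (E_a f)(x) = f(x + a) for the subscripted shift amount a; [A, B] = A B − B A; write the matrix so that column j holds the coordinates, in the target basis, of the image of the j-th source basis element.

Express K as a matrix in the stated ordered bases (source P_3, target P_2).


the matrix is [[0, 0, 0, 0]; [0, 0, 0, 0]; [0, 0, 0, 0]] (rows listed top to bottom)

image of 1: 0
image of x: 0
image of x^2: 0
image of x^3: 0
each image's coordinates form column j of the matrix


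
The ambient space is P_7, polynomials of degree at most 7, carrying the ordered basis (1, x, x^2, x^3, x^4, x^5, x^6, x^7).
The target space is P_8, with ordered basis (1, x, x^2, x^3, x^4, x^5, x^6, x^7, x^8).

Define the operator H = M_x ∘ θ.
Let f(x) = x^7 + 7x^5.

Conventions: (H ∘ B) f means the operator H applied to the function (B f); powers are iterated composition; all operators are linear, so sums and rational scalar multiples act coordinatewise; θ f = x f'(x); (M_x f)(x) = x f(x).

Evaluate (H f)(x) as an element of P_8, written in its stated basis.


g(x) = 7x^8 + 35x^6

θ f = 7x^7 + 35x^5
M_x θ f = 7x^8 + 35x^6


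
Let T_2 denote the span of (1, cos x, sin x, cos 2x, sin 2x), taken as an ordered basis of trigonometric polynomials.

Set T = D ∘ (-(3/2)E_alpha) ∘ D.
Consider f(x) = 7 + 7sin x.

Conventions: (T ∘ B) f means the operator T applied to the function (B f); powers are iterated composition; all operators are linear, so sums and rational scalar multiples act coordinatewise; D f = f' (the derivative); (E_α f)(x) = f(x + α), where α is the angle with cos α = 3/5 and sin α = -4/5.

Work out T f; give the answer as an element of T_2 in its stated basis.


D f = 7cos x
E_alpha D f = (21/5)cos x + (28/5)sin x
(-(3/2)E_alpha) D f = -(63/10)cos x - (42/5)sin x
D (-(3/2)E_alpha) D f = -(42/5)cos x + (63/10)sin x

the result is g(x) = -(42/5)cos x + (63/10)sin x


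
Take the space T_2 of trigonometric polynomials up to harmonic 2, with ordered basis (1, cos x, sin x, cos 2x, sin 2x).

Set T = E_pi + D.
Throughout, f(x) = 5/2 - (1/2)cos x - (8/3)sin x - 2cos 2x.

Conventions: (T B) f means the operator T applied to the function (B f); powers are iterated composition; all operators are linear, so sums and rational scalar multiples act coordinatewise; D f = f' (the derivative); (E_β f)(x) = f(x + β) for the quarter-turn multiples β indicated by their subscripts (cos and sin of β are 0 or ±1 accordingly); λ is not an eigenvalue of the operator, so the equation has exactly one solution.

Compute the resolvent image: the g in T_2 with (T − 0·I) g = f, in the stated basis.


the image equals g(x) = 5/2 + (19/12)cos x + (13/12)sin x - (2/5)cos 2x - (4/5)sin 2x

write g with unknown coordinates in the stated basis and equate coefficients in (T − 0·I) g = f
solving from the highest basis element down gives g = 5/2 + (19/12)cos x + (13/12)sin x - (2/5)cos 2x - (4/5)sin 2x
check: T g = 5/2 - (1/2)cos x - (8/3)sin x - 2cos 2x
so T g − 0·g = 5/2 - (1/2)cos x - (8/3)sin x - 2cos 2x = f ✓


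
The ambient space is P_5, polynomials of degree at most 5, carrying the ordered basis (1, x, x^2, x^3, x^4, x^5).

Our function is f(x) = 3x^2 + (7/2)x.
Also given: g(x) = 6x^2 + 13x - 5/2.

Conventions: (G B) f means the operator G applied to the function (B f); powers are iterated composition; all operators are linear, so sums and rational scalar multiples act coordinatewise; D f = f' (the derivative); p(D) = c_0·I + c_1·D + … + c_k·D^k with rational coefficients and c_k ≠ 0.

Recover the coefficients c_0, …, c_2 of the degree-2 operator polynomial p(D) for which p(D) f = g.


D^0 f = 3x^2 + (7/2)x
D^1 f = 6x + 7/2
D^2 f = 6
matching coefficients of g against c_0 f + c_1 Df + … from the top degree down determines the c_i
solution: c_0 = 2, c_1 = 1, c_2 = -1

c_0 = 2, c_1 = 1, c_2 = -1


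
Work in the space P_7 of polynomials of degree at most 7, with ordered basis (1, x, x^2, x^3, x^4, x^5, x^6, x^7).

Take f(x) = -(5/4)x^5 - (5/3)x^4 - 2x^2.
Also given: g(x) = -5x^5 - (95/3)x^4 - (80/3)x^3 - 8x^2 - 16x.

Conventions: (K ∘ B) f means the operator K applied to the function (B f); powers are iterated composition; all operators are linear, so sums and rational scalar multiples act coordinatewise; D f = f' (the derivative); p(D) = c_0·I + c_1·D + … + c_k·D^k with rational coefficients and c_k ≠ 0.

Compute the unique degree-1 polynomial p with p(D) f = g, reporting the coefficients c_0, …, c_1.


D^0 f = -(5/4)x^5 - (5/3)x^4 - 2x^2
D^1 f = -(25/4)x^4 - (20/3)x^3 - 4x
matching coefficients of g against c_0 f + c_1 Df + … from the top degree down determines the c_i
solution: c_0 = 4, c_1 = 4

c_0 = 4, c_1 = 4


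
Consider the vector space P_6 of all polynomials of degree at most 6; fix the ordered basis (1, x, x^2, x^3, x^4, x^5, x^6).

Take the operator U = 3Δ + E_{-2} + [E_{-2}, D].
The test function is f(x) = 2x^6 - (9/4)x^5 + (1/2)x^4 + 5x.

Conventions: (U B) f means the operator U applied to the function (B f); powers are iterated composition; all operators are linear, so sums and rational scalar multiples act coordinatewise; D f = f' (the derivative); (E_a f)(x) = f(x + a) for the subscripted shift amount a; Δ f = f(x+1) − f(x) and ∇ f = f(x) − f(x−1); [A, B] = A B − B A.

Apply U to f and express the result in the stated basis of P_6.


Δ f = 12x^5 + (75/4)x^4 + (39/2)x^3 + (21/2)x^2 + (11/4)x + 21/4
(3Δ) f = 36x^5 + (225/4)x^4 + (117/2)x^3 + (63/2)x^2 + (33/4)x + 63/4
E_{-2} f = 2x^6 - (105/4)x^5 + 143x^4 - 414x^3 + 672x^2 - 575x + 198
D f = 12x^5 - (45/4)x^4 + 2x^3 + 5
E_{-2} D f = 12x^5 - (525/4)x^4 + 572x^3 - 1242x^2 + 1344x - 575
E_{-2} f = 2x^6 - (105/4)x^5 + 143x^4 - 414x^3 + 672x^2 - 575x + 198
D E_{-2} f = 12x^5 - (525/4)x^4 + 572x^3 - 1242x^2 + 1344x - 575
[E_{-2}, D] f = 0
(3Δ + E_{-2} + [E_{-2}, D]) f = 2x^6 + (39/4)x^5 + (797/4)x^4 - (711/2)x^3 + (1407/2)x^2 - (2267/4)x + 855/4

g(x) = 2x^6 + (39/4)x^5 + (797/4)x^4 - (711/2)x^3 + (1407/2)x^2 - (2267/4)x + 855/4


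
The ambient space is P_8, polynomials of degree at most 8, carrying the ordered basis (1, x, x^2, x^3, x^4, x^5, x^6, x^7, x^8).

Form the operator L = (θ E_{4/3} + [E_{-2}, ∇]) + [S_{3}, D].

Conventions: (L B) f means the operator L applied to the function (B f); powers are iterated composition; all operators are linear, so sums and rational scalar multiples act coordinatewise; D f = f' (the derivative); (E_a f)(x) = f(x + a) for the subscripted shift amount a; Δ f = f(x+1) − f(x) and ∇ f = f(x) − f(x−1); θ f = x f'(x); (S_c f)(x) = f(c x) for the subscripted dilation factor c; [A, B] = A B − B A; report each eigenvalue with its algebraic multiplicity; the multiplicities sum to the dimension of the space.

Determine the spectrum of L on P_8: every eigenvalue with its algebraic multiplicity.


image of 1: 0
image of x: x - 2
image of x^2: 2x^2 - (28/3)x
image of x^3: 3x^3 - 46x^2 + (16/3)x
image of x^4: 4x^4 - 200x^3 + (64/3)x^2 + (256/27)x
image of x^5: 5x^5 - (2350/3)x^4 + (160/3)x^3 + (1280/27)x^2 + (1280/81)x
image of x^6: 6x^6 - 2876x^5 + (320/3)x^4 + (1280/9)x^3 + (2560/27)x^2 + (2048/81)x
image of x^7: 7x^7 - 10150x^6 + (560/3)x^5 + (8960/27)x^4 + (8960/27)x^3 + (14336/81)x^2 + (28672/729)x
image of x^8: 8x^8 - (104752/3)x^7 + (896/3)x^6 + (17920/27)x^5 + (71680/81)x^4 + (57344/81)x^3 + (229376/729)x^2 + (131072/2187)x
the matrix is upper triangular; its diagonal is (0, 1, 2, 3, 4, 5, 6, 7, 8)
for a triangular matrix the eigenvalues are the diagonal entries, with algebraic multiplicity their repetition count

λ = 0 (multiplicity 1), λ = 1 (multiplicity 1), λ = 2 (multiplicity 1), λ = 3 (multiplicity 1), λ = 4 (multiplicity 1), λ = 5 (multiplicity 1), λ = 6 (multiplicity 1), λ = 7 (multiplicity 1), λ = 8 (multiplicity 1)


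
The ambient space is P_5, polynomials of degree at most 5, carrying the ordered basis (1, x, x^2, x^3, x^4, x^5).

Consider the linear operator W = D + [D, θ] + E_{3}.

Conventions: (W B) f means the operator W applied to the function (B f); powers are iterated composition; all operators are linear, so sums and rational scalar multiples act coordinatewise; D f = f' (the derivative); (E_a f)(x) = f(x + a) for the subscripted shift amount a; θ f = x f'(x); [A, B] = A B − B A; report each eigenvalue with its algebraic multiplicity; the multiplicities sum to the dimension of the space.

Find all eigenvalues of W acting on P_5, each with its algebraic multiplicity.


image of 1: 1
image of x: x + 5
image of x^2: x^2 + 10x + 9
image of x^3: x^3 + 15x^2 + 27x + 27
image of x^4: x^4 + 20x^3 + 54x^2 + 108x + 81
image of x^5: x^5 + 25x^4 + 90x^3 + 270x^2 + 405x + 243
the matrix is upper triangular; its diagonal is (1, 1, 1, 1, 1, 1)
for a triangular matrix the eigenvalues are the diagonal entries, with algebraic multiplicity their repetition count

λ = 1 (multiplicity 6)


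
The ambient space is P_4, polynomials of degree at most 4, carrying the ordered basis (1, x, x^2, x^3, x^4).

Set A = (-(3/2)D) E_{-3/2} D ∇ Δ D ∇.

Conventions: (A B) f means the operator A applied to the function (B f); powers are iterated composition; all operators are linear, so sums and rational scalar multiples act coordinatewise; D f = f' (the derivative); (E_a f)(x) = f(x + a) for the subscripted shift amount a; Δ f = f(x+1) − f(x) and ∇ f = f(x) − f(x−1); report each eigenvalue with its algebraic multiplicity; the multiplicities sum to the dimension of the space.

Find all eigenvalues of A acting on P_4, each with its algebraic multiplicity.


image of 1: 0
image of x: 0
image of x^2: 0
image of x^3: 0
image of x^4: 0
the matrix is upper triangular; its diagonal is (0, 0, 0, 0, 0)
for a triangular matrix the eigenvalues are the diagonal entries, with algebraic multiplicity their repetition count

λ = 0 (multiplicity 5)


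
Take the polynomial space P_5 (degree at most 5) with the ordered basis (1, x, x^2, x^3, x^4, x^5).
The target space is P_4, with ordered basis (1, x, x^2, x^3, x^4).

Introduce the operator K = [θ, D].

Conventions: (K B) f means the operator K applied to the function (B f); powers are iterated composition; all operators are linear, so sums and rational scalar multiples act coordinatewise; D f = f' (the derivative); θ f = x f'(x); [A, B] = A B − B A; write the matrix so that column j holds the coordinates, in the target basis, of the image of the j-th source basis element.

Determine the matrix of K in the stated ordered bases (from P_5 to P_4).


image of 1: 0
image of x: -1
image of x^2: -2x
image of x^3: -3x^2
image of x^4: -4x^3
image of x^5: -5x^4
each image's coordinates form column j of the matrix

the matrix is [[0, -1, 0, 0, 0, 0]; [0, 0, -2, 0, 0, 0]; [0, 0, 0, -3, 0, 0]; [0, 0, 0, 0, -4, 0]; [0, 0, 0, 0, 0, -5]] (rows listed top to bottom)


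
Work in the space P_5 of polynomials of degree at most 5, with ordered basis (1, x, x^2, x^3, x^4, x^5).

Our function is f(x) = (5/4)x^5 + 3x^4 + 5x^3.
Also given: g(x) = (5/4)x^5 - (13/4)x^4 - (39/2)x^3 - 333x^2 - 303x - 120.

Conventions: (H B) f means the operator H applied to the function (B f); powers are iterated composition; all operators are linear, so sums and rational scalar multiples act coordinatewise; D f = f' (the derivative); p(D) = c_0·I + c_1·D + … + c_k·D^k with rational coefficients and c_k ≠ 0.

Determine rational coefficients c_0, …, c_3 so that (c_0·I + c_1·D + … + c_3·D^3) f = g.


D^0 f = (5/4)x^5 + 3x^4 + 5x^3
D^1 f = (25/4)x^4 + 12x^3 + 15x^2
D^2 f = 25x^3 + 36x^2 + 30x
D^3 f = 75x^2 + 72x + 30
matching coefficients of g against c_0 f + c_1 Df + … from the top degree down determines the c_i
solution: c_0 = 1, c_1 = -1, c_2 = -1/2, c_3 = -4

c_0 = 1, c_1 = -1, c_2 = -1/2, c_3 = -4


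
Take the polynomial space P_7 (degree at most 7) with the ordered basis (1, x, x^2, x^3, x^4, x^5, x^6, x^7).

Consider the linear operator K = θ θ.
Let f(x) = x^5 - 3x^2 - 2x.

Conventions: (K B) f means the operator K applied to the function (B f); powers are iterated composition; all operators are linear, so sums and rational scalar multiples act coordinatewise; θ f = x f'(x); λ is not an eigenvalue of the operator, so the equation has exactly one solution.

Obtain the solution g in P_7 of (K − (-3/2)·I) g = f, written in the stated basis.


write g with unknown coordinates in the stated basis and equate coefficients in (K − (-3/2)·I) g = f
solving from the highest basis element down gives g = (2/53)x^5 - (6/11)x^2 - (4/5)x
check: K g = (50/53)x^5 - (24/11)x^2 - (4/5)x
so K g − (-3/2)·g = x^5 - 3x^2 - 2x = f ✓

g(x) = (2/53)x^5 - (6/11)x^2 - (4/5)x


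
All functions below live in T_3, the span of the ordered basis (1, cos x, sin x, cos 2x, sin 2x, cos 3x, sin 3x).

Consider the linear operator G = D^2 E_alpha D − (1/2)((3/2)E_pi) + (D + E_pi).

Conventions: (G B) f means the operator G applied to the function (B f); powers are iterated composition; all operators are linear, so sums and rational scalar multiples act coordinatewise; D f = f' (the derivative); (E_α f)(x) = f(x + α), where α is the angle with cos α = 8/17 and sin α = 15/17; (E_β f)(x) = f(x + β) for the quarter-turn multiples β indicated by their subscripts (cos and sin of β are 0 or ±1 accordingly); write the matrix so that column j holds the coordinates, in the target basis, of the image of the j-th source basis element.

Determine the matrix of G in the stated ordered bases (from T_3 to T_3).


image of 1: 1/4
image of cos x: (43/68)cos x - (9/17)sin x
image of sin x: (9/17)cos x + (43/68)sin x
image of cos 2x: (7969/1156)cos 2x - (1866/289)sin 2x
image of sin 2x: (1866/289)cos 2x + (7969/1156)sin 2x
image of cos 3x: -(58373/19652)cos 3x - (146715/4913)sin 3x
image of sin 3x: (146715/4913)cos 3x - (58373/19652)sin 3x
each image's coordinates form column j of the matrix

the matrix is [[1/4, 0, 0, 0, 0, 0, 0]; [0, 43/68, 9/17, 0, 0, 0, 0]; [0, -9/17, 43/68, 0, 0, 0, 0]; [0, 0, 0, 7969/1156, 1866/289, 0, 0]; [0, 0, 0, -1866/289, 7969/1156, 0, 0]; [0, 0, 0, 0, 0, -58373/19652, 146715/4913]; [0, 0, 0, 0, 0, -146715/4913, -58373/19652]] (rows listed top to bottom)


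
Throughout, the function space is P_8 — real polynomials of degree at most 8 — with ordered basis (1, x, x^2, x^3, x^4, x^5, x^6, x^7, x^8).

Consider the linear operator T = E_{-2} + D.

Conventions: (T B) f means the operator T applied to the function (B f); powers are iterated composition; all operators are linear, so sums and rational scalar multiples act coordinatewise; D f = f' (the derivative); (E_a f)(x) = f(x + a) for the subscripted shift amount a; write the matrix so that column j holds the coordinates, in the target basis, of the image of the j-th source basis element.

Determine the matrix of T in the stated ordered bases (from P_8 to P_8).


image of 1: 1
image of x: x - 1
image of x^2: x^2 - 2x + 4
image of x^3: x^3 - 3x^2 + 12x - 8
image of x^4: x^4 - 4x^3 + 24x^2 - 32x + 16
image of x^5: x^5 - 5x^4 + 40x^3 - 80x^2 + 80x - 32
image of x^6: x^6 - 6x^5 + 60x^4 - 160x^3 + 240x^2 - 192x + 64
image of x^7: x^7 - 7x^6 + 84x^5 - 280x^4 + 560x^3 - 672x^2 + 448x - 128
image of x^8: x^8 - 8x^7 + 112x^6 - 448x^5 + 1120x^4 - 1792x^3 + 1792x^2 - 1024x + 256
each image's coordinates form column j of the matrix

the matrix is [[1, -1, 4, -8, 16, -32, 64, -128, 256]; [0, 1, -2, 12, -32, 80, -192, 448, -1024]; [0, 0, 1, -3, 24, -80, 240, -672, 1792]; [0, 0, 0, 1, -4, 40, -160, 560, -1792]; [0, 0, 0, 0, 1, -5, 60, -280, 1120]; [0, 0, 0, 0, 0, 1, -6, 84, -448]; [0, 0, 0, 0, 0, 0, 1, -7, 112]; [0, 0, 0, 0, 0, 0, 0, 1, -8]; [0, 0, 0, 0, 0, 0, 0, 0, 1]] (rows listed top to bottom)


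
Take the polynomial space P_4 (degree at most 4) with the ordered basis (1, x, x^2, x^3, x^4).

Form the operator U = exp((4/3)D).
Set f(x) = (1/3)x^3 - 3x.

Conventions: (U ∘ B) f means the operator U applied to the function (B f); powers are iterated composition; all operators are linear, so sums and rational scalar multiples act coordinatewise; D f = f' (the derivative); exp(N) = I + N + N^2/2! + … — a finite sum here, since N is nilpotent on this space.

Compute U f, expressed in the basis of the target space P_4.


order-1 term: (4/3)x^2 - 4
order-2 term: (16/9)x
order-3 term: 64/81
the series for exp((4/3)D) f terminates at order 3
exp((4/3)D) f = (1/3)x^3 + (4/3)x^2 - (11/9)x - 260/81

the result is g(x) = (1/3)x^3 + (4/3)x^2 - (11/9)x - 260/81


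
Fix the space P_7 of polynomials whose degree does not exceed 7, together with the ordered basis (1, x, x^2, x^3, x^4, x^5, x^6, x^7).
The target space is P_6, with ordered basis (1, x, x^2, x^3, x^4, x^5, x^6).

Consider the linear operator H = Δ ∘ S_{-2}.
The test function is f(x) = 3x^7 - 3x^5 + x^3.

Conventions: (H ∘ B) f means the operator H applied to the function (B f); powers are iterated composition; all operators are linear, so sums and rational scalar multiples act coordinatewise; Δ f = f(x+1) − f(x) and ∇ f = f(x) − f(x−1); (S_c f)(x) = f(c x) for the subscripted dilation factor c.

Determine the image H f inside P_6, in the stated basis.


S_{-2} f = -384x^7 + 96x^5 - 8x^3
Δ S_{-2} f = -2688x^6 - 8064x^5 - 12960x^4 - 12480x^3 - 7128x^2 - 2232x - 296

the result is g(x) = -2688x^6 - 8064x^5 - 12960x^4 - 12480x^3 - 7128x^2 - 2232x - 296


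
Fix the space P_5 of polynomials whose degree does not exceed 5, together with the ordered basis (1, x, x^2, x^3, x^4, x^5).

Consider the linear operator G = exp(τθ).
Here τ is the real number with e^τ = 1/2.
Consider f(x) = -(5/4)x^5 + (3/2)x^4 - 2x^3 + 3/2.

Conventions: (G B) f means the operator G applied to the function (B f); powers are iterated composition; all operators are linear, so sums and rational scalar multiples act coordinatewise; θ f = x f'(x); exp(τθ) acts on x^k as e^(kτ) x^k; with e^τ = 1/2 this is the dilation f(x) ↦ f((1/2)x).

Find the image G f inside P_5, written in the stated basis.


the result is g(x) = -(5/128)x^5 + (3/32)x^4 - (1/4)x^3 + 3/2

exp(τθ) x^k = e^(kτ) x^k; with e^τ = 1/2 this sends x^k to (1/2)^k x^k
x^3 ↦ 1/8 x^3
x^4 ↦ 1/16 x^4
x^5 ↦ 1/32 x^5
applying this coordinatewise to f: exp(τθ) f = -(5/128)x^5 + (3/32)x^4 - (1/4)x^3 + 3/2


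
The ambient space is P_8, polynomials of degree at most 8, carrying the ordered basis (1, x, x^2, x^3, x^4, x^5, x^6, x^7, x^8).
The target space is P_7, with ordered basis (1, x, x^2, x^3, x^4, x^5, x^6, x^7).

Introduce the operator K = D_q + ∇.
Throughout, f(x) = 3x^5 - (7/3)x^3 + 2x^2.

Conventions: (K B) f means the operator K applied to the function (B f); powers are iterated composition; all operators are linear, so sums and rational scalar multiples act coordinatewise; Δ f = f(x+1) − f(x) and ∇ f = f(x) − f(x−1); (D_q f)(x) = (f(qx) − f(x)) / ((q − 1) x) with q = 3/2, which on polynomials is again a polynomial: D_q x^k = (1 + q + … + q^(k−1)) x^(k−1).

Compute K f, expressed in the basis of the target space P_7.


D_q f = (633/16)x^4 - (133/12)x^2 + 5x
∇ f = 15x^4 - 30x^3 + 23x^2 - 4x - 4/3
(D_q + ∇) f = (873/16)x^4 - 30x^3 + (143/12)x^2 + x - 4/3

g(x) = (873/16)x^4 - 30x^3 + (143/12)x^2 + x - 4/3


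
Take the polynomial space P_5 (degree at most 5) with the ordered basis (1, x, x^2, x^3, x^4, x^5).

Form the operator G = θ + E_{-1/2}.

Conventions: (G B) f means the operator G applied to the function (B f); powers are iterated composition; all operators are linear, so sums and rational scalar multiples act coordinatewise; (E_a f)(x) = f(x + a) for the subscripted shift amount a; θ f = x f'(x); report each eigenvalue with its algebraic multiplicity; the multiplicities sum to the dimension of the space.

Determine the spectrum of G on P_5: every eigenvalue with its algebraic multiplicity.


image of 1: 1
image of x: 2x - 1/2
image of x^2: 3x^2 - x + 1/4
image of x^3: 4x^3 - (3/2)x^2 + (3/4)x - 1/8
image of x^4: 5x^4 - 2x^3 + (3/2)x^2 - (1/2)x + 1/16
image of x^5: 6x^5 - (5/2)x^4 + (5/2)x^3 - (5/4)x^2 + (5/16)x - 1/32
the matrix is upper triangular; its diagonal is (1, 2, 3, 4, 5, 6)
for a triangular matrix the eigenvalues are the diagonal entries, with algebraic multiplicity their repetition count

λ = 1 (multiplicity 1), λ = 2 (multiplicity 1), λ = 3 (multiplicity 1), λ = 4 (multiplicity 1), λ = 5 (multiplicity 1), λ = 6 (multiplicity 1)


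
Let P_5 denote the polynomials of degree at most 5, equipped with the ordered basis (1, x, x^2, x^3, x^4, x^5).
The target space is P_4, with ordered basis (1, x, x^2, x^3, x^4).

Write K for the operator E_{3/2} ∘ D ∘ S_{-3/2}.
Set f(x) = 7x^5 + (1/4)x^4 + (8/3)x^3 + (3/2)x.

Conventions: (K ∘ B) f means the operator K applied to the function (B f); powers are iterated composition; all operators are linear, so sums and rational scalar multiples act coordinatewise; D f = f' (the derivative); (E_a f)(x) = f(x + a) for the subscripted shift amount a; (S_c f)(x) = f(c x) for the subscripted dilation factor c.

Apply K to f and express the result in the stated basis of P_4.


the image equals g(x) = -(8505/32)x^4 - (12717/8)x^3 - (229905/64)x^2 - (29079/8)x - 712413/512

S_{-3/2} f = -(1701/32)x^5 + (81/64)x^4 - 9x^3 - (9/4)x
D S_{-3/2} f = -(8505/32)x^4 + (81/16)x^3 - 27x^2 - 9/4
E_{3/2} D S_{-3/2} f = -(8505/32)x^4 - (12717/8)x^3 - (229905/64)x^2 - (29079/8)x - 712413/512


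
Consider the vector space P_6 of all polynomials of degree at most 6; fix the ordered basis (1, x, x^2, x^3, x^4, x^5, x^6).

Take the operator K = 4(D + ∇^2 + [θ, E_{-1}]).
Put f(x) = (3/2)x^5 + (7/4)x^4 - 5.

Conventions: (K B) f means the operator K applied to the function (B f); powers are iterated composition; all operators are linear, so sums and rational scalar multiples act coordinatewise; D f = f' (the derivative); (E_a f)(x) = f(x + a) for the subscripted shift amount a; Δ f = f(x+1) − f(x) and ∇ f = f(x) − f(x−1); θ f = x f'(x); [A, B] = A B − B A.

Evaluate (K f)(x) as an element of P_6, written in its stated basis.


D f = (15/2)x^4 + 7x^3
∇ f = (15/2)x^4 - 8x^3 + (9/2)x^2 - (1/2)x - 1/4
∇ ∇ f = 30x^3 - 69x^2 + 63x - 41/2
E_{-1} f = (3/2)x^5 - (23/4)x^4 + 8x^3 - (9/2)x^2 + (1/2)x - 19/4
θ E_{-1} f = (15/2)x^5 - 23x^4 + 24x^3 - 9x^2 + (1/2)x
θ f = (15/2)x^5 + 7x^4
E_{-1} θ f = (15/2)x^5 - (61/2)x^4 + 47x^3 - 33x^2 + (19/2)x - 1/2
[θ, E_{-1}] f = (15/2)x^4 - 23x^3 + 24x^2 - 9x + 1/2
(D + ∇^2 + [θ, E_{-1}]) f = 15x^4 + 14x^3 - 45x^2 + 54x - 20
(4(D + ∇^2 + [θ, E_{-1}])) f = 60x^4 + 56x^3 - 180x^2 + 216x - 80

g(x) = 60x^4 + 56x^3 - 180x^2 + 216x - 80


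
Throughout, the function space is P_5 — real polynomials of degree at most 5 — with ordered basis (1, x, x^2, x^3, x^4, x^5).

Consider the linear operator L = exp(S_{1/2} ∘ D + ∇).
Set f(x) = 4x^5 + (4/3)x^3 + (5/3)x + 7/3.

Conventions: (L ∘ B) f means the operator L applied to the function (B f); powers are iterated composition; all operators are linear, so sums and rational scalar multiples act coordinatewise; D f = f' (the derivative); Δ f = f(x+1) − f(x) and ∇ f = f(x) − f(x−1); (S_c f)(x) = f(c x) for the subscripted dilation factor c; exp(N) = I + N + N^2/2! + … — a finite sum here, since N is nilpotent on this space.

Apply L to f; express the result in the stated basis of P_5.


order-1 term: (85/4)x^4 - 40x^3 + 45x^2 - 24x + 26/3
order-2 term: (765/16)x^3 - (555/4)x^2 + 170x - 617/8
order-3 term: (3825/64)x^2 - (2985/16)x + 8425/48
order-4 term: (11475/256)x - 27705/256
order-5 term: 2295/128
the series for exp(S_{1/2} ∘ D + ∇) f terminates at order 5
exp(S_{1/2} ∘ D + ∇) f = 4x^5 + (85/4)x^4 + (439/48)x^3 - (2175/64)x^2 + (4553/768)x + 14671/768

g(x) = 4x^5 + (85/4)x^4 + (439/48)x^3 - (2175/64)x^2 + (4553/768)x + 14671/768


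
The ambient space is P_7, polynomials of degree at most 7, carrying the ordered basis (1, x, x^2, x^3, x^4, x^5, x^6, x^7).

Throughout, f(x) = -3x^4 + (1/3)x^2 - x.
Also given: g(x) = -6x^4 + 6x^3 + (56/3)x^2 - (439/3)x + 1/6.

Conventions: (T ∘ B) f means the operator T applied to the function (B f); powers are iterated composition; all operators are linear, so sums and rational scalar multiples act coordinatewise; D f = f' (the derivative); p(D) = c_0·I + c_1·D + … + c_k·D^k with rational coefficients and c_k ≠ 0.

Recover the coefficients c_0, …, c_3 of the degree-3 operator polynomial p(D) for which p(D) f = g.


D^0 f = -3x^4 + (1/3)x^2 - x
D^1 f = -12x^3 + (2/3)x - 1
D^2 f = -36x^2 + 2/3
D^3 f = -72x
matching coefficients of g against c_0 f + c_1 Df + … from the top degree down determines the c_i
solution: c_0 = 2, c_1 = -1/2, c_2 = -1/2, c_3 = 2

c_0 = 2, c_1 = -1/2, c_2 = -1/2, c_3 = 2


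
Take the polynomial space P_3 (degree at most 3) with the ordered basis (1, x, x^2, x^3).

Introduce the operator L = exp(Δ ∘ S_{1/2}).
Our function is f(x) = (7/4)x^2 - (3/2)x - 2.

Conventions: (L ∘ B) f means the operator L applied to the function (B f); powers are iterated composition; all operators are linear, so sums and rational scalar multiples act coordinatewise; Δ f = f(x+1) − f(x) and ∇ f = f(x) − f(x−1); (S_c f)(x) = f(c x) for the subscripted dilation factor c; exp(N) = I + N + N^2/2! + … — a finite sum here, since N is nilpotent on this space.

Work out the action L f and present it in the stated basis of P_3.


order-1 term: (7/8)x - 5/16
order-2 term: 7/32
the series for exp(Δ ∘ S_{1/2}) f terminates at order 2
exp(Δ ∘ S_{1/2}) f = (7/4)x^2 - (5/8)x - 67/32

g(x) = (7/4)x^2 - (5/8)x - 67/32


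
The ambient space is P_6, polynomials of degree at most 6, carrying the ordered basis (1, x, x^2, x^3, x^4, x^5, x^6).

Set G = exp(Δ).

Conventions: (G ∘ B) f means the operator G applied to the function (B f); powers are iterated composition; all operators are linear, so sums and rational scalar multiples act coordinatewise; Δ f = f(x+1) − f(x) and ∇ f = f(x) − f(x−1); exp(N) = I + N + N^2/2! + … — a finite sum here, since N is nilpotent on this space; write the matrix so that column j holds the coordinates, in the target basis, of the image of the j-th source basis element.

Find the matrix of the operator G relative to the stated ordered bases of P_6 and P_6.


image of 1: 1
image of x: x + 1
image of x^2: x^2 + 2x + 2
image of x^3: x^3 + 3x^2 + 6x + 5
image of x^4: x^4 + 4x^3 + 12x^2 + 20x + 15
image of x^5: x^5 + 5x^4 + 20x^3 + 50x^2 + 75x + 52
image of x^6: x^6 + 6x^5 + 30x^4 + 100x^3 + 225x^2 + 312x + 203
each image's coordinates form column j of the matrix

the matrix is [[1, 1, 2, 5, 15, 52, 203]; [0, 1, 2, 6, 20, 75, 312]; [0, 0, 1, 3, 12, 50, 225]; [0, 0, 0, 1, 4, 20, 100]; [0, 0, 0, 0, 1, 5, 30]; [0, 0, 0, 0, 0, 1, 6]; [0, 0, 0, 0, 0, 0, 1]] (rows listed top to bottom)


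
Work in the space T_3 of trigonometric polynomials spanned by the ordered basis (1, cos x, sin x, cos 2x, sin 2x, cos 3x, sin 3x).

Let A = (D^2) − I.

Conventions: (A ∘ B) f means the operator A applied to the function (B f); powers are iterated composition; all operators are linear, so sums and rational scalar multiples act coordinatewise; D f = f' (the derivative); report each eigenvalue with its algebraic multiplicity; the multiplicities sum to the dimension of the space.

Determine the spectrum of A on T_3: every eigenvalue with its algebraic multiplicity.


image of 1: -1
image of cos x: -2cos x
image of sin x: -2sin x
image of cos 2x: -5cos 2x
image of sin 2x: -5sin 2x
image of cos 3x: -10cos 3x
image of sin 3x: -10sin 3x
the matrix is diagonal; its diagonal is (-1, -2, -2, -5, -5, -10, -10)
for a triangular matrix the eigenvalues are the diagonal entries, with algebraic multiplicity their repetition count

λ = -10 (multiplicity 2), λ = -5 (multiplicity 2), λ = -2 (multiplicity 2), λ = -1 (multiplicity 1)


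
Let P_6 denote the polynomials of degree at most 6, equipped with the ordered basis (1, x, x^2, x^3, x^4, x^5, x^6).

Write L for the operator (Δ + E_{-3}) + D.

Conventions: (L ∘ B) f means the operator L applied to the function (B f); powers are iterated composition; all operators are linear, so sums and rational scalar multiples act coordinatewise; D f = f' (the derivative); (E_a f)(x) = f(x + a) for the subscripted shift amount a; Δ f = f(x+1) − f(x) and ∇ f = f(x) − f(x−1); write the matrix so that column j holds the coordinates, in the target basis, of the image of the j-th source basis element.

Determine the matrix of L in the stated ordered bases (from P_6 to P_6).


image of 1: 1
image of x: x - 1
image of x^2: x^2 - 2x + 10
image of x^3: x^3 - 3x^2 + 30x - 26
image of x^4: x^4 - 4x^3 + 60x^2 - 104x + 82
image of x^5: x^5 - 5x^4 + 100x^3 - 260x^2 + 410x - 242
image of x^6: x^6 - 6x^5 + 150x^4 - 520x^3 + 1230x^2 - 1452x + 730
each image's coordinates form column j of the matrix

the matrix is [[1, -1, 10, -26, 82, -242, 730]; [0, 1, -2, 30, -104, 410, -1452]; [0, 0, 1, -3, 60, -260, 1230]; [0, 0, 0, 1, -4, 100, -520]; [0, 0, 0, 0, 1, -5, 150]; [0, 0, 0, 0, 0, 1, -6]; [0, 0, 0, 0, 0, 0, 1]] (rows listed top to bottom)


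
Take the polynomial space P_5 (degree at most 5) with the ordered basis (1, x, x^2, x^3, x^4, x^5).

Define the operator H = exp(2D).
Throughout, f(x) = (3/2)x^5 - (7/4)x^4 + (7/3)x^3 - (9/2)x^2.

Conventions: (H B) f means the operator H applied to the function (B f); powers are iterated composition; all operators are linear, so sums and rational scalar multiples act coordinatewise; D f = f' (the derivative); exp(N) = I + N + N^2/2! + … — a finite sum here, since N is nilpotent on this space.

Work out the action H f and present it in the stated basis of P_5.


order-1 term: 15x^4 - 14x^3 + 14x^2 - 18x
order-2 term: 60x^3 - 42x^2 + 28x - 18
order-3 term: 120x^2 - 56x + 56/3
order-4 term: 120x - 28
order-5 term: 48
the series for exp(2D) f terminates at order 5
exp(2D) f = (3/2)x^5 + (53/4)x^4 + (145/3)x^3 + (175/2)x^2 + 74x + 62/3

the result is g(x) = (3/2)x^5 + (53/4)x^4 + (145/3)x^3 + (175/2)x^2 + 74x + 62/3
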